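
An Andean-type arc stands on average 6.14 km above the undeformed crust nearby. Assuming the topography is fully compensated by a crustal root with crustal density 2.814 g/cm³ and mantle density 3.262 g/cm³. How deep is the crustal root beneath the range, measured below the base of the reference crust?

38.6 km

Balancing pressure at the compensation depth: the weight of the topography is balanced by the buoyancy of the root, ρ_c h = (ρ_m − ρ_c) r.
r = h · ρ_c / (ρ_m − ρ_c) = 6.14 km × 2.814 / (3.262 − 2.814) = 38.6 km.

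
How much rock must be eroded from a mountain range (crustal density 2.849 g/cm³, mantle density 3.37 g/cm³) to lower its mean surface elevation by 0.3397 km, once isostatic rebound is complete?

2.2 km

Net drop Δ = e − u = e − e ρ_c/ρ_m = e (ρ_m − ρ_c)/ρ_m.
e = Δ ρ_m/(ρ_m − ρ_c) = 0.3397 km × 3.37/0.521 = 2.2 km.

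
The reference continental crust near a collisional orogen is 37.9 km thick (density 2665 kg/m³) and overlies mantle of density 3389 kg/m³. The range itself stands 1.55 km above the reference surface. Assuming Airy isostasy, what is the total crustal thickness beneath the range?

45.2 km

Root depth r = h ρ_c / (ρ_m − ρ_c) = 1.55 km × 2665 / 724 = 5.705 km.
Total thickness = T + h + r = 37.9 km + 1.55 km + 5.705 km = 45.2 km.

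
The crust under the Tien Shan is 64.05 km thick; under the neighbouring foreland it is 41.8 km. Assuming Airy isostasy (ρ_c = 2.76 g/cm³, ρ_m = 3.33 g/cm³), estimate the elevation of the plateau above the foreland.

Excess crust Δ = 64.05 km − 41.8 km = 22.25 km, split between elevation h and root r with h + r = Δ.
Airy balance ρ_c h = (ρ_m − ρ_c) r gives r = h ρ_c/(ρ_m − ρ_c), so h (1 + ρ_c/(ρ_m − ρ_c)) = Δ, i.e. h = Δ (ρ_m − ρ_c)/ρ_m.
h = 22.25 km × 0.57/3.33 = 3.81 km.

3.81 km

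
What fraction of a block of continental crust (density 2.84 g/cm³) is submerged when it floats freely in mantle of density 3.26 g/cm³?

Submerged fraction = ρ_obj/ρ_fluid = 2.84/3.26 = 0.871.

0.871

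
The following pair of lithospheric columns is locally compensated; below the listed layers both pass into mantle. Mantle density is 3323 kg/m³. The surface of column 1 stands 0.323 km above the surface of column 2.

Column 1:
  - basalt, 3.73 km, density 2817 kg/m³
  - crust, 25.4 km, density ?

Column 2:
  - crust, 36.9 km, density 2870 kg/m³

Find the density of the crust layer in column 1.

2700 kg/m³

Take the compensation level at the base of the deeper column (depth z_c below the surface of column 1) and equate Σ ρ_i t_i down to z_c; mantle fills any gap and the z_c terms cancel.
Column 1: 3.73×2817 + 25.4×ρ + (z_c − 29.13)×3323
Column 2: 0.323×0 + 36.9×2870 + (z_c − 0.323 − 36.9)×3323
The z_c×3323 term appears on both sides and cancels. Collect the known terms of each column as K = Σ(ρt)_known − 3323 × (depth of known layers): K_1 = 10507.41 − 3323×29.13 = −86291.58; K_2 = 105903 − 3323×(0.323 + 36.9) = −17789.029.
Balance: K_1 + 25.4×ρ = K_2, so ρ = (K_2 − K_1)/25.4 = 68502.6/25.4 = 2700 kg/m³.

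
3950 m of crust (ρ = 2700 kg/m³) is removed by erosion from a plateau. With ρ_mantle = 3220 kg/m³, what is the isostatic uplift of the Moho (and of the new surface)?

3310 m

Unloading: uplift u = e ρ_c/ρ_m = 3950 m × 2700/3220 = 3310 m.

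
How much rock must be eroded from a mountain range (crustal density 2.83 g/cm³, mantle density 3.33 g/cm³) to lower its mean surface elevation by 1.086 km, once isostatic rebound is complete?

7.23 km

Net drop Δ = e − u = e − e ρ_c/ρ_m = e (ρ_m − ρ_c)/ρ_m.
e = Δ ρ_m/(ρ_m − ρ_c) = 1.086 km × 3.33/0.5 = 7.23 km.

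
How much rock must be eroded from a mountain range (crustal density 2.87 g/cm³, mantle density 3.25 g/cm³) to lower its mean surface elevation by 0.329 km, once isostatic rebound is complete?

Net drop Δ = e − u = e − e ρ_c/ρ_m = e (ρ_m − ρ_c)/ρ_m.
e = Δ ρ_m/(ρ_m − ρ_c) = 0.329 km × 3.25/0.38 = 2.81 km.

2.81 km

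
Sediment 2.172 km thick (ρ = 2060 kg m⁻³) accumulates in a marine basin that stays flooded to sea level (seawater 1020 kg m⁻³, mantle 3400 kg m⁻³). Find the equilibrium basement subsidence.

Submarine loading: the sediment displaces seawater, and the subsidence is in turn flooded, so s (ρ_m − ρ_w) = t (ρ_sed − ρ_w).
s = 2.172 km × (2060 − 1020) / (3400 − 1020) = 0.949 km.

0.949 km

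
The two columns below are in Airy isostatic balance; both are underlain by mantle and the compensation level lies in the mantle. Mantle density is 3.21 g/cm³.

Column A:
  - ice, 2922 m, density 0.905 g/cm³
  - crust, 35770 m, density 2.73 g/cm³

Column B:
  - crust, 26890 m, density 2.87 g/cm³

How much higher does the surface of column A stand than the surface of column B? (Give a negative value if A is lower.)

For any compensation level in the mantle, the mantle terms cancel and isostasy reduces to e = (Σt_A − Σt_B) − (Σ(ρt)_A − Σ(ρt)_B) / ρ_m.
Σt_A = 38692 m; Σt_B = 26890 m; Σ(ρt)_A = 100296.51; Σ(ρt)_B = 77174.3 (in m·g/cm³).
e = (38692 − 26890) − (100296.51 − 77174.3) / 3.21 = 4600 m.

4600 m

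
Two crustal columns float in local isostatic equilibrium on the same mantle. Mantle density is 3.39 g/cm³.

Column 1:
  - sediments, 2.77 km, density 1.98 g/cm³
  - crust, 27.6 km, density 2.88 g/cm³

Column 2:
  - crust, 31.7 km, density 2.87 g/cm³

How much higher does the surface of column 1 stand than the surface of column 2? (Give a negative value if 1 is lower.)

0.442 km

For any compensation level in the mantle, the mantle terms cancel and isostasy reduces to e = (Σt_1 − Σt_2) − (Σ(ρt)_1 − Σ(ρt)_2) / ρ_m.
Σt_1 = 30.37 km; Σt_2 = 31.7 km; Σ(ρt)_1 = 84.9726; Σ(ρt)_2 = 90.979 (in km·g/cm³).
e = (30.37 − 31.7) − (84.9726 − 90.979) / 3.39 = 0.442 km.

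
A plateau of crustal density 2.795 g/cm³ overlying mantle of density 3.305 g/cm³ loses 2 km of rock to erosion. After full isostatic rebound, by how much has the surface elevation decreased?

Rebound u = e ρ_c/ρ_m = 2 km × 2.795/3.305 = 1.691 km.
Net surface drop = e − u = 2 km − 1.691 km = e (ρ_m − ρ_c)/ρ_m = 0.309 km.

0.309 km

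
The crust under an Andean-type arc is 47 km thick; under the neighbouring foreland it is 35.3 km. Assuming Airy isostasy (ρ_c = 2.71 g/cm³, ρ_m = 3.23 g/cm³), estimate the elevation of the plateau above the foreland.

Excess crust Δ = 47 km − 35.3 km = 11.7 km, split between elevation h and root r with h + r = Δ.
Airy balance ρ_c h = (ρ_m − ρ_c) r gives r = h ρ_c/(ρ_m − ρ_c), so h (1 + ρ_c/(ρ_m − ρ_c)) = Δ, i.e. h = Δ (ρ_m − ρ_c)/ρ_m.
h = 11.7 km × 0.52/3.23 = 1.88 km.

1.88 km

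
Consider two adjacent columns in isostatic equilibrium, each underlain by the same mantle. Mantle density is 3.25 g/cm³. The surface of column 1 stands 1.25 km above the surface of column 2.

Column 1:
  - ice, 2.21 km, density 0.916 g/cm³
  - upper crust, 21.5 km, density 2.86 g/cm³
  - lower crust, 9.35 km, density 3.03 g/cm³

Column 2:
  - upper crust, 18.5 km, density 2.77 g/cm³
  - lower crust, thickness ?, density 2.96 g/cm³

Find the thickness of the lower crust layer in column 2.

9.16 km

Take the compensation level at the base of the deeper column (depth z_c below the surface of column 1) and equate Σ ρ_i t_i down to z_c; mantle fills any gap and the z_c terms cancel.
Column 1: 2.21×0.916 + 21.5×2.86 + 9.35×3.03 + (z_c − 33.06)×3.25
Column 2: 1.25×0 + 18.5×2.77 + x×2.96 + (z_c − 1.25 − 18.5 − x)×3.25
The z_c×3.25 term appears on both sides and cancels. Collect the known terms of each column as K = Σ(ρt)_known − 3.25 × (depth of known layers): K_1 = 91.84486 − 3.25×33.06 = −15.60014; K_2 = 51.245 − 3.25×(1.25 + 18.5) = −12.9425.
Balance: K_1 = K_2 − x×(3.25 − 2.96), so x = (K_2 − K_1)/(3.25 − 2.96) = 2.65764/0.29 = 9.16 km.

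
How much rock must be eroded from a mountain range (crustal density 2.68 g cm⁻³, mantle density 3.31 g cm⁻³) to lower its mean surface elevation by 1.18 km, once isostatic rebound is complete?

6.2 km

Net drop Δ = e − u = e − e ρ_c/ρ_m = e (ρ_m − ρ_c)/ρ_m.
e = Δ ρ_m/(ρ_m − ρ_c) = 1.18 km × 3.31/0.63 = 6.2 km.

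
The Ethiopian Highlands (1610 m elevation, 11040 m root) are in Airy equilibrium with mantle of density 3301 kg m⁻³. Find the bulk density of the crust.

ρ_c h = (ρ_m − ρ_c) r → ρ_c (h + r) = ρ_m r → ρ_c = ρ_m r / (h + r).
ρ_c = 3301 × 11040 m / (1610 m + 11040 m) = 2880 kg m⁻³.

2880 kg m⁻³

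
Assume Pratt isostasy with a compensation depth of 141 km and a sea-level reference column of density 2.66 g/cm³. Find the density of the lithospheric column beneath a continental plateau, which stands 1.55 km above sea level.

2.63 g/cm³

Pratt balance: ρ_ref D = ρ (D + h).
ρ = ρ_ref D/(D + h) = 2.66 × 141 km/(141 km + 1.55 km) = 2.63 g/cm³.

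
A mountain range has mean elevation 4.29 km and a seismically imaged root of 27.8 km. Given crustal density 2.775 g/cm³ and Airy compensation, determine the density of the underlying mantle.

3.2 g/cm³

Airy balance: ρ_c h = (ρ_m − ρ_c) r → ρ_m = ρ_c (1 + h/r).
ρ_m = 2.775 × (1 + 4.29 km/27.8 km) = 3.2 g/cm³.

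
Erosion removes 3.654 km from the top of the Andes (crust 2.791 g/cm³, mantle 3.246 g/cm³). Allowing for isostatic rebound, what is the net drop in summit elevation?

Rebound u = e ρ_c/ρ_m = 3.654 km × 2.791/3.246 = 3.142 km.
Net surface drop = e − u = 3.654 km − 3.142 km = e (ρ_m − ρ_c)/ρ_m = 0.512 km.

0.512 km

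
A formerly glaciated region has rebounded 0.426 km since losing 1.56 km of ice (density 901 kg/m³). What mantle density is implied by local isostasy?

ρ_m = ρ_ice t / u = 901 × 1.56 km/0.426 km = 3300 kg/m³.

3300 kg/m³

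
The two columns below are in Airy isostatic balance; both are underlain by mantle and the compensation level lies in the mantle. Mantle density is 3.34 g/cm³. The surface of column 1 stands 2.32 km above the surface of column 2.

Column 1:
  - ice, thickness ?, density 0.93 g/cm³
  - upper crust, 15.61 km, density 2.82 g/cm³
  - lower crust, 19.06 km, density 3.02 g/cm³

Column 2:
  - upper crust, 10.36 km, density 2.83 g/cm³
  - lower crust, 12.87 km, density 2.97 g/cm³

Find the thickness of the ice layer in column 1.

Take the compensation level at the base of the deeper column (depth z_c below the surface of column 1) and equate Σ ρ_i t_i down to z_c; mantle fills any gap and the z_c terms cancel.
Column 1: x×0.93 + 15.61×2.82 + 19.06×3.02 + (z_c − 34.67 − x)×3.34
Column 2: 2.32×0 + 10.36×2.83 + 12.87×2.97 + (z_c − 2.32 − 23.23)×3.34
The z_c×3.34 term appears on both sides and cancels. Collect the known terms of each column as K = Σ(ρt)_known − 3.34 × (depth of known layers): K_1 = 101.5814 − 3.34×34.67 = −14.2164; K_2 = 67.5427 − 3.34×(2.32 + 23.23) = −17.7943.
Balance: K_1 − x×(3.34 − 0.93) = K_2, so x = (K_1 − K_2)/(3.34 − 0.93) = 3.5779/2.41 = 1.48 km.

1.48 km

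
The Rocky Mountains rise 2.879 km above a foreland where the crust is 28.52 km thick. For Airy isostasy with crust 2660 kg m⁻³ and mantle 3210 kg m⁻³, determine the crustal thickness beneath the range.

45.3 km

Root depth r = h ρ_c / (ρ_m − ρ_c) = 2.879 km × 2660 / 550 = 13.92 km.
Total thickness = T + h + r = 28.52 km + 2.879 km + 13.92 km = 45.3 km.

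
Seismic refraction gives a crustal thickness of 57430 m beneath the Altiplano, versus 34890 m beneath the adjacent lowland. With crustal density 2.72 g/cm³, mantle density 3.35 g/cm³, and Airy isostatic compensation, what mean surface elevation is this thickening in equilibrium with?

4240 m

Excess crust Δ = 57430 m − 34890 m = 22540 m, split between elevation h and root r with h + r = Δ.
Airy balance ρ_c h = (ρ_m − ρ_c) r gives r = h ρ_c/(ρ_m − ρ_c), so h (1 + ρ_c/(ρ_m − ρ_c)) = Δ, i.e. h = Δ (ρ_m − ρ_c)/ρ_m.
h = 22540 m × 0.63/3.35 = 4240 m.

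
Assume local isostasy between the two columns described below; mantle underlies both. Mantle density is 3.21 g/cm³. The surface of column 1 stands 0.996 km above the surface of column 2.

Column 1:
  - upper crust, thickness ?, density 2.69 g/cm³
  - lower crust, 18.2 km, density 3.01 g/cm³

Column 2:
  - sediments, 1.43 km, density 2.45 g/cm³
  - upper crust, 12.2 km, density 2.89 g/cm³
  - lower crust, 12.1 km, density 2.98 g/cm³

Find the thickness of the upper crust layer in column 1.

14.1 km

Take the compensation level at the base of the deeper column (depth z_c below the surface of column 1) and equate Σ ρ_i t_i down to z_c; mantle fills any gap and the z_c terms cancel.
Column 1: x×2.69 + 18.2×3.01 + (z_c − 18.2 − x)×3.21
Column 2: 0.996×0 + 1.43×2.45 + 12.2×2.89 + 12.1×2.98 + (z_c − 0.996 − 25.73)×3.21
The z_c×3.21 term appears on both sides and cancels. Collect the known terms of each column as K = Σ(ρt)_known − 3.21 × (depth of known layers): K_1 = 54.782 − 3.21×18.2 = −3.64; K_2 = 74.8195 − 3.21×(0.996 + 25.73) = −10.97096.
Balance: K_1 − x×(3.21 − 2.69) = K_2, so x = (K_1 − K_2)/(3.21 − 2.69) = 7.33096/0.52 = 14.1 km.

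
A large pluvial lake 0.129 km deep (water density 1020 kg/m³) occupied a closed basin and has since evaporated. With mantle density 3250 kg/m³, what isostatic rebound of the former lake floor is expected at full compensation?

u = d ρ_w/ρ_m = 0.129 km × 1020/3250 = 0.0405 km.

0.0405 km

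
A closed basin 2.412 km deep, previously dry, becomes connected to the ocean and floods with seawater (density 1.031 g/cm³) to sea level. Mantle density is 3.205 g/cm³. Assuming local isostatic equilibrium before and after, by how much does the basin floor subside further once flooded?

After flooding the water column is d + s deep. Its weight must equal the weight of mantle displaced by the extra subsidence s: (d + s) ρ_w = s ρ_m.
s = d ρ_w / (ρ_m − ρ_w) = 2.412 km × 1.031/(3.205 − 1.031) = 1.14 km.

1.14 km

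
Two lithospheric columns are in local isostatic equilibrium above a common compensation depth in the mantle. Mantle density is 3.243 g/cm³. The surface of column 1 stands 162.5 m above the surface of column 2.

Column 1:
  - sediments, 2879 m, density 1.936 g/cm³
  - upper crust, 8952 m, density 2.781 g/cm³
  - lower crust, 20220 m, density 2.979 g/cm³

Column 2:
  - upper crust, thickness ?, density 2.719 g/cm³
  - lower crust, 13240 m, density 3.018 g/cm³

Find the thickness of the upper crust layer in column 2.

18600 m

Take the compensation level at the base of the deeper column (depth z_c below the surface of column 1) and equate Σ ρ_i t_i down to z_c; mantle fills any gap and the z_c terms cancel.
Column 1: 2879×1.936 + 8952×2.781 + 20220×2.979 + (z_c − 32051)×3.243
Column 2: 162.5×0 + x×2.719 + 13240×3.018 + (z_c − 162.5 − 13240 − x)×3.243
The z_c×3.243 term appears on both sides and cancels. Collect the known terms of each column as K = Σ(ρt)_known − 3.243 × (depth of known layers): K_1 = 90704.636 − 3.243×32051 = −13236.757; K_2 = 39958.32 − 3.243×(162.5 + 13240) = −3505.9875.
Balance: K_1 = K_2 − x×(3.243 − 2.719), so x = (K_2 − K_1)/(3.243 − 2.719) = 9730.77/0.524 = 18600 m.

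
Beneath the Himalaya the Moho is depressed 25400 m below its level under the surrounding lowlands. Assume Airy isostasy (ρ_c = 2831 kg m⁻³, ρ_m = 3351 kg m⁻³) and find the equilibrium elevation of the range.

4670 m

For local isostatic compensation: ρ_c h = (ρ_m − ρ_c) r.
h = r (ρ_m − ρ_c) / ρ_c = 25400 m × (3351 − 2831) / 2831 = 4670 m.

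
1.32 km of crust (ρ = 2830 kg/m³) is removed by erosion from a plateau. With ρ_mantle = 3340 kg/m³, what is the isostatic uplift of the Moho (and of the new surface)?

1.12 km

Unloading: uplift u = e ρ_c/ρ_m = 1.32 km × 2830/3340 = 1.12 km.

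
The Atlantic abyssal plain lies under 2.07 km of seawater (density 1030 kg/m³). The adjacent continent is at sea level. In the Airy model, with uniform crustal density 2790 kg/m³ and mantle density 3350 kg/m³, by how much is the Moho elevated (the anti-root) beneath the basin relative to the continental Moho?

Isostatic balance requires: replacing crust with seawater at the top is compensated by replacing crust with mantle at the base: d (ρ_c − ρ_w) = a (ρ_m − ρ_c).
a = d (ρ_c − ρ_w)/(ρ_m − ρ_c) = 2.07 km × 1760/560 = 6.51 km.

6.51 km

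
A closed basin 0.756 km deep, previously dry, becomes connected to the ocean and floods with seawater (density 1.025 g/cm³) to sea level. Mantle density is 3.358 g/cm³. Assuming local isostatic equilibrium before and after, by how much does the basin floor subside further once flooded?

After flooding the water column is d + s deep. Its weight must equal the weight of mantle displaced by the extra subsidence s: (d + s) ρ_w = s ρ_m.
s = d ρ_w / (ρ_m − ρ_w) = 0.756 km × 1.025/(3.358 − 1.025) = 0.332 km.

0.332 km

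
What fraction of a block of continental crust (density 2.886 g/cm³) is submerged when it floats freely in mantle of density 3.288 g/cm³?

0.878

Submerged fraction = ρ_obj/ρ_fluid = 2.886/3.288 = 0.878.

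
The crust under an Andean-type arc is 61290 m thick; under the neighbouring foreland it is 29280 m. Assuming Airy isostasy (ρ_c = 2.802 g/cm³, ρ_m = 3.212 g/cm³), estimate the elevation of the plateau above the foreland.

4090 m

Excess crust Δ = 61290 m − 29280 m = 32010 m, split between elevation h and root r with h + r = Δ.
Airy balance ρ_c h = (ρ_m − ρ_c) r gives r = h ρ_c/(ρ_m − ρ_c), so h (1 + ρ_c/(ρ_m − ρ_c)) = Δ, i.e. h = Δ (ρ_m − ρ_c)/ρ_m.
h = 32010 m × 0.41/3.212 = 4090 m.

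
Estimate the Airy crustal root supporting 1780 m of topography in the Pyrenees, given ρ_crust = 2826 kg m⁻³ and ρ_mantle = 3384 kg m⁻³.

In Airy isostatic equilibrium: the weight of the topography is balanced by the buoyancy of the root, ρ_c h = (ρ_m − ρ_c) r.
r = h · ρ_c / (ρ_m − ρ_c) = 1780 m × 2826 / (3384 − 2826) = 9010 m.

9010 m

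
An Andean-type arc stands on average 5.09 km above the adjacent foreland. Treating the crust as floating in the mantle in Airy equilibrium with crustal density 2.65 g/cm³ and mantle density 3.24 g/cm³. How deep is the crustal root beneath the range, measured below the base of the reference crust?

22.9 km

Isostatic balance requires: the weight of the topography is balanced by the buoyancy of the root, ρ_c h = (ρ_m − ρ_c) r.
r = h · ρ_c / (ρ_m − ρ_c) = 5.09 km × 2.65 / (3.24 − 2.65) = 22.9 km.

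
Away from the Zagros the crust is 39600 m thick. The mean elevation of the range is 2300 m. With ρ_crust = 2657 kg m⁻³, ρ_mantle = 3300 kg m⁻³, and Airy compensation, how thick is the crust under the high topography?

Root depth r = h ρ_c / (ρ_m − ρ_c) = 2300 m × 2657 / 643 = 9504 m.
Total thickness = T + h + r = 39600 m + 2300 m + 9504 m = 51400 m.

51400 m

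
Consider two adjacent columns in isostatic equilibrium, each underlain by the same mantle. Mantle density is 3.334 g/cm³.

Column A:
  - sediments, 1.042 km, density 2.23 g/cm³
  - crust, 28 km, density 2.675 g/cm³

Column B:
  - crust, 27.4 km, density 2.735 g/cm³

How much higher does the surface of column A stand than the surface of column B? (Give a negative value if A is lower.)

For any compensation level in the mantle, the mantle terms cancel and isostasy reduces to e = (Σt_A − Σt_B) − (Σ(ρt)_A − Σ(ρt)_B) / ρ_m.
Σt_A = 29.042 km; Σt_B = 27.4 km; Σ(ρt)_A = 77.22366; Σ(ρt)_B = 74.939 (in km·g/cm³).
e = (29.042 − 27.4) − (77.22366 − 74.939) / 3.334 = 0.957 km.

0.957 km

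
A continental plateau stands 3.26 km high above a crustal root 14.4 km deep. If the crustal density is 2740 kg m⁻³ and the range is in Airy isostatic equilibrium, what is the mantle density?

Airy balance: ρ_c h = (ρ_m − ρ_c) r → ρ_m = ρ_c (1 + h/r).
ρ_m = 2740 × (1 + 3.26 km/14.4 km) = 3360 kg m⁻³.

3360 kg m⁻³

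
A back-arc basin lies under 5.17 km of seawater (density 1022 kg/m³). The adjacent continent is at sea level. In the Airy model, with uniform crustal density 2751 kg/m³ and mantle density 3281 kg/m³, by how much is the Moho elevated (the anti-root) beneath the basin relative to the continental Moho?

16.9 km

Isostatic balance requires: replacing crust with seawater at the top is compensated by replacing crust with mantle at the base: d (ρ_c − ρ_w) = a (ρ_m − ρ_c).
a = d (ρ_c − ρ_w)/(ρ_m − ρ_c) = 5.17 km × 1729/530 = 16.9 km.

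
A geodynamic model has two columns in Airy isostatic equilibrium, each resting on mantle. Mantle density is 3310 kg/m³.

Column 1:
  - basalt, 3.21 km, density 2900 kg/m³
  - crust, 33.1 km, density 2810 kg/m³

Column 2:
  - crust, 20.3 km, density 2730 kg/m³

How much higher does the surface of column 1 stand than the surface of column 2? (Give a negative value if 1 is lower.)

For any compensation level in the mantle, the mantle terms cancel and isostasy reduces to e = (Σt_1 − Σt_2) − (Σ(ρt)_1 − Σ(ρt)_2) / ρ_m.
Σt_1 = 36.31 km; Σt_2 = 20.3 km; Σ(ρt)_1 = 102320; Σ(ρt)_2 = 55419 (in km·kg/m³).
e = (36.31 − 20.3) − (102320 − 55419) / 3310 = 1.84 km.

1.84 km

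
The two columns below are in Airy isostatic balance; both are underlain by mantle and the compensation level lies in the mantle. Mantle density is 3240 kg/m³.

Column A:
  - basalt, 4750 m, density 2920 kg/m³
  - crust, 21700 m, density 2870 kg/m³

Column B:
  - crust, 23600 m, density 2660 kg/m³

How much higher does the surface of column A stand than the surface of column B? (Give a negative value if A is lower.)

For any compensation level in the mantle, the mantle terms cancel and isostasy reduces to e = (Σt_A − Σt_B) − (Σ(ρt)_A − Σ(ρt)_B) / ρ_m.
Σt_A = 26450 m; Σt_B = 23600 m; Σ(ρt)_A = 76149000; Σ(ρt)_B = 62776000 (in m·kg/m³).
e = (26450 − 23600) − (76149000 − 62776000) / 3240 = −1280 m.

−1280 m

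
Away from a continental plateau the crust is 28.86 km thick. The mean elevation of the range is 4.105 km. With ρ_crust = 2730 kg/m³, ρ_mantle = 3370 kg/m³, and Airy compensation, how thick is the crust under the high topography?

Root depth r = h ρ_c / (ρ_m − ρ_c) = 4.105 km × 2730 / 640 = 17.51 km.
Total thickness = T + h + r = 28.86 km + 4.105 km + 17.51 km = 50.5 km.

50.5 km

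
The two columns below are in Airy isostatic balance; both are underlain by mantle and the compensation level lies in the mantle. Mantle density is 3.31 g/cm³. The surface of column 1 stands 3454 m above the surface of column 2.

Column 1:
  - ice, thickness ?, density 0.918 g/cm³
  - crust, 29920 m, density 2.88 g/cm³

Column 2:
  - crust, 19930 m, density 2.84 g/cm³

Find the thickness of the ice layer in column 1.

3320 m

Take the compensation level at the base of the deeper column (depth z_c below the surface of column 1) and equate Σ ρ_i t_i down to z_c; mantle fills any gap and the z_c terms cancel.
Column 1: x×0.918 + 29920×2.88 + (z_c − 29920 − x)×3.31
Column 2: 3454×0 + 19930×2.84 + (z_c − 3454 − 19930)×3.31
The z_c×3.31 term appears on both sides and cancels. Collect the known terms of each column as K = Σ(ρt)_known − 3.31 × (depth of known layers): K_1 = 86169.6 − 3.31×29920 = −12865.6; K_2 = 56601.2 − 3.31×(3454 + 19930) = −20799.84.
Balance: K_1 − x×(3.31 − 0.918) = K_2, so x = (K_1 − K_2)/(3.31 − 0.918) = 7934.24/2.392 = 3320 m.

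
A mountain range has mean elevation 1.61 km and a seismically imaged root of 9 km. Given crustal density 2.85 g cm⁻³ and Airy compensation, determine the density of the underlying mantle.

Airy balance: ρ_c h = (ρ_m − ρ_c) r → ρ_m = ρ_c (1 + h/r).
ρ_m = 2.85 × (1 + 1.61 km/9 km) = 3.36 g cm⁻³.

3.36 g cm⁻³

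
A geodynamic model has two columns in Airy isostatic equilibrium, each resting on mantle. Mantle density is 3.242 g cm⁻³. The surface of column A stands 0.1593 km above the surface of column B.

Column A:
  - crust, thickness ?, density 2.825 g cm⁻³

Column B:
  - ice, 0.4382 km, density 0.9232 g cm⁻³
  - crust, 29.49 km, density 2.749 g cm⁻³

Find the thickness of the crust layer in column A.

38.5 km

Take the compensation level at the base of the deeper column (depth z_c below the surface of column A) and equate Σ ρ_i t_i down to z_c; mantle fills any gap and the z_c terms cancel.
Column A: x×2.825 + (z_c − 0 − x)×3.242
Column B: 0.1593×0 + 0.4382×0.9232 + 29.49×2.749 + (z_c − 0.1593 − 29.9282)×3.242
The z_c×3.242 term appears on both sides and cancels. Collect the known terms of each column as K = Σ(ρt)_known − 3.242 × (depth of known layers): K_A = 0 − 3.242×0 = 0; K_B = 81.4725562 − 3.242×(0.1593 + 29.9282) = −16.0711188.
Balance: K_A − x×(3.242 − 2.825) = K_B, so x = (K_A − K_B)/(3.242 − 2.825) = 16.0711/0.417 = 38.5 km.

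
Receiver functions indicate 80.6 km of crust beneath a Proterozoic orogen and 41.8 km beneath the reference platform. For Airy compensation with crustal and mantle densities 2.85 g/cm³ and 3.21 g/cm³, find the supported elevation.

Excess crust Δ = 80.6 km − 41.8 km = 38.8 km, split between elevation h and root r with h + r = Δ.
Airy balance ρ_c h = (ρ_m − ρ_c) r gives r = h ρ_c/(ρ_m − ρ_c), so h (1 + ρ_c/(ρ_m − ρ_c)) = Δ, i.e. h = Δ (ρ_m − ρ_c)/ρ_m.
h = 38.8 km × 0.36/3.21 = 4.35 km.

4.35 km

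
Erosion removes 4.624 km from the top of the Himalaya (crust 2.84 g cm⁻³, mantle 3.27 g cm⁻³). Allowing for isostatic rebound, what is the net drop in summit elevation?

0.608 km

Rebound u = e ρ_c/ρ_m = 4.624 km × 2.84/3.27 = 4.016 km.
Net surface drop = e − u = 4.624 km − 4.016 km = e (ρ_m − ρ_c)/ρ_m = 0.608 km.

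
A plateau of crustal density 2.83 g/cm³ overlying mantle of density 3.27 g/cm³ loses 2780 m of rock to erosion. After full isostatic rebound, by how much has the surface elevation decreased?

Rebound u = e ρ_c/ρ_m = 2780 m × 2.83/3.27 = 2406 m.
Net surface drop = e − u = 2780 m − 2406 m = e (ρ_m − ρ_c)/ρ_m = 374 m.

374 m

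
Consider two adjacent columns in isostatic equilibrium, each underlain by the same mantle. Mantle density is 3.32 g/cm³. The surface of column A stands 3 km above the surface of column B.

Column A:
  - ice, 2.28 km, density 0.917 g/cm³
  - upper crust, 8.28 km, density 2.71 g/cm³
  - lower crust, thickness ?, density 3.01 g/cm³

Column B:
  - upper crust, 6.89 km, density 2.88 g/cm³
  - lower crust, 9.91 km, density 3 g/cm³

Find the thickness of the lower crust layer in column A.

18.2 km

Take the compensation level at the base of the deeper column (depth z_c below the surface of column A) and equate Σ ρ_i t_i down to z_c; mantle fills any gap and the z_c terms cancel.
Column A: 2.28×0.917 + 8.28×2.71 + x×3.01 + (z_c − 10.56 − x)×3.32
Column B: 3×0 + 6.89×2.88 + 9.91×3 + (z_c − 3 − 16.8)×3.32
The z_c×3.32 term appears on both sides and cancels. Collect the known terms of each column as K = Σ(ρt)_known − 3.32 × (depth of known layers): K_A = 24.52956 − 3.32×10.56 = −10.52964; K_B = 49.5732 − 3.32×(3 + 16.8) = −16.1628.
Balance: K_A − x×(3.32 − 3.01) = K_B, so x = (K_A − K_B)/(3.32 − 3.01) = 5.63316/0.31 = 18.2 km.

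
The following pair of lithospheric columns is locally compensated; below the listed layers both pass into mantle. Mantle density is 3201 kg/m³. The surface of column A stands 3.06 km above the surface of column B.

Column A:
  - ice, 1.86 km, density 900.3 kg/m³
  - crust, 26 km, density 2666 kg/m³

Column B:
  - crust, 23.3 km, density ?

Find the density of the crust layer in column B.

Take the compensation level at the base of the deeper column (depth z_c below the surface of column A) and equate Σ ρ_i t_i down to z_c; mantle fills any gap and the z_c terms cancel.
Column A: 1.86×900.3 + 26×2666 + (z_c − 27.86)×3201
Column B: 3.06×0 + 23.3×ρ + (z_c − 3.06 − 23.3)×3201
The z_c×3201 term appears on both sides and cancels. Collect the known terms of each column as K = Σ(ρt)_known − 3201 × (depth of known layers): K_A = 70990.558 − 3201×27.86 = −18189.302; K_B = 0 − 3201×(3.06 + 23.3) = −84378.36.
Balance: K_A = K_B + 23.3×ρ, so ρ = (K_A − K_B)/23.3 = 66189.1/23.3 = 2840 kg/m³.

2840 kg/m³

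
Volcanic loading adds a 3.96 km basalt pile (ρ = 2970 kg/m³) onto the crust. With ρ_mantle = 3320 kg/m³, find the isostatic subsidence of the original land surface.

Subaerial loading: s = t ρ_load / ρ_m.
s = 3.96 km × 2970/3320 = 3.54 km.

3.54 km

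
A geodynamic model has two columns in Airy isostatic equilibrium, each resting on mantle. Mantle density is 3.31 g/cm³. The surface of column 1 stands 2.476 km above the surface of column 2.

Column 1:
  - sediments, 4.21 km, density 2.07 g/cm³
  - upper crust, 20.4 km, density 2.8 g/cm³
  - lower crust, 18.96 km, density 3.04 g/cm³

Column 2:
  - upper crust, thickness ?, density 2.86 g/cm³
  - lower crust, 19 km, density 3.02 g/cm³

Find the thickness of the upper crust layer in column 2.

15.6 km

Take the compensation level at the base of the deeper column (depth z_c below the surface of column 1) and equate Σ ρ_i t_i down to z_c; mantle fills any gap and the z_c terms cancel.
Column 1: 4.21×2.07 + 20.4×2.8 + 18.96×3.04 + (z_c − 43.57)×3.31
Column 2: 2.476×0 + x×2.86 + 19×3.02 + (z_c − 2.476 − 19 − x)×3.31
The z_c×3.31 term appears on both sides and cancels. Collect the known terms of each column as K = Σ(ρt)_known − 3.31 × (depth of known layers): K_1 = 123.4731 − 3.31×43.57 = −20.7436; K_2 = 57.38 − 3.31×(2.476 + 19) = −13.70556.
Balance: K_1 = K_2 − x×(3.31 − 2.86), so x = (K_2 − K_1)/(3.31 − 2.86) = 7.03804/0.45 = 15.6 km.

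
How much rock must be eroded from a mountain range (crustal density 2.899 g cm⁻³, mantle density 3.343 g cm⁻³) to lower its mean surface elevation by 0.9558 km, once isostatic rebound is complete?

Net drop Δ = e − u = e − e ρ_c/ρ_m = e (ρ_m − ρ_c)/ρ_m.
e = Δ ρ_m/(ρ_m − ρ_c) = 0.9558 km × 3.343/0.444 = 7.2 km.

7.2 km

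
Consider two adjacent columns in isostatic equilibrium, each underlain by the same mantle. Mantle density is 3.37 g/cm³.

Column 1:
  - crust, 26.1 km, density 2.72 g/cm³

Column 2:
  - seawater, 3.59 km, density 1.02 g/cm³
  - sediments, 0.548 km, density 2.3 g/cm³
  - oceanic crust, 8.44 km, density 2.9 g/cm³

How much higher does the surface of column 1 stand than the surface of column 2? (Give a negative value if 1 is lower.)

For any compensation level in the mantle, the mantle terms cancel and isostasy reduces to e = (Σt_1 − Σt_2) − (Σ(ρt)_1 − Σ(ρt)_2) / ρ_m.
Σt_1 = 26.1 km; Σt_2 = 12.578 km; Σ(ρt)_1 = 70.992; Σ(ρt)_2 = 29.3982 (in km·g/cm³).
e = (26.1 − 12.578) − (70.992 − 29.3982) / 3.37 = 1.18 km.

1.18 km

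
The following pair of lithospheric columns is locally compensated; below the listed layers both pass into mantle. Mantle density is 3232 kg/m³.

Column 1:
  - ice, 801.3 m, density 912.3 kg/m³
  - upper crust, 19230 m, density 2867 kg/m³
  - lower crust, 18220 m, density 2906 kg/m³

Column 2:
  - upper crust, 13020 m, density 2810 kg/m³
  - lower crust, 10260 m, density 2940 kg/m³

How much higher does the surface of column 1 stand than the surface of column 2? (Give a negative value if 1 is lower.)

1960 m

For any compensation level in the mantle, the mantle terms cancel and isostasy reduces to e = (Σt_1 − Σt_2) − (Σ(ρt)_1 − Σ(ρt)_2) / ρ_m.
Σt_1 = 38251.3 m; Σt_2 = 23280 m; Σ(ρt)_1 = 108810756; Σ(ρt)_2 = 66750600 (in m·kg/m³).
e = (38251.3 − 23280) − (108810756 − 66750600) / 3232 = 1960 m.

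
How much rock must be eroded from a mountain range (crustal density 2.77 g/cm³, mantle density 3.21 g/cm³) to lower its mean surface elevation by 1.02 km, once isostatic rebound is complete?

7.44 km

Net drop Δ = e − u = e − e ρ_c/ρ_m = e (ρ_m − ρ_c)/ρ_m.
e = Δ ρ_m/(ρ_m − ρ_c) = 1.02 km × 3.21/0.44 = 7.44 km.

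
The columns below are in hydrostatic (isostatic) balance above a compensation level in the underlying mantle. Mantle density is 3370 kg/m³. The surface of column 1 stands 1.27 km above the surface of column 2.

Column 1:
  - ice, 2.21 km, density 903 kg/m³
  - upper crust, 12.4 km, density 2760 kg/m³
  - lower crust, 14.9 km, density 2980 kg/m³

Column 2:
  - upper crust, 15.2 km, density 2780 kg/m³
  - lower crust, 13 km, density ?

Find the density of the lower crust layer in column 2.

2940 kg/m³

Take the compensation level at the base of the deeper column (depth z_c below the surface of column 1) and equate Σ ρ_i t_i down to z_c; mantle fills any gap and the z_c terms cancel.
Column 1: 2.21×903 + 12.4×2760 + 14.9×2980 + (z_c − 29.51)×3370
Column 2: 1.27×0 + 15.2×2780 + 13×ρ + (z_c − 1.27 − 28.2)×3370
The z_c×3370 term appears on both sides and cancels. Collect the known terms of each column as K = Σ(ρt)_known − 3370 × (depth of known layers): K_1 = 80621.63 − 3370×29.51 = −18827.07; K_2 = 42256 − 3370×(1.27 + 28.2) = −57057.9.
Balance: K_1 = K_2 + 13×ρ, so ρ = (K_1 − K_2)/13 = 38230.8/13 = 2940 kg/m³.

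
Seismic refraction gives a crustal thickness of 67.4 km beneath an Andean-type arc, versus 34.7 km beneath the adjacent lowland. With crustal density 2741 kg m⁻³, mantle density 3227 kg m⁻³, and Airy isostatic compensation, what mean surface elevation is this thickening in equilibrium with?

4.92 km

Excess crust Δ = 67.4 km − 34.7 km = 32.7 km, split between elevation h and root r with h + r = Δ.
Airy balance ρ_c h = (ρ_m − ρ_c) r gives r = h ρ_c/(ρ_m − ρ_c), so h (1 + ρ_c/(ρ_m − ρ_c)) = Δ, i.e. h = Δ (ρ_m − ρ_c)/ρ_m.
h = 32.7 km × 486/3227 = 4.92 km.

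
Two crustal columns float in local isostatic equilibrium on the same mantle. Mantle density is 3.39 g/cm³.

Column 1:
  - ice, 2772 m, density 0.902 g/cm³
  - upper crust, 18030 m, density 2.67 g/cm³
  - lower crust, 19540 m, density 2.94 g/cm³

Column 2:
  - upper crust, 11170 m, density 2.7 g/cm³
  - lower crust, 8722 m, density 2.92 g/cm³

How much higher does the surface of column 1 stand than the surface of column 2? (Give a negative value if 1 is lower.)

4970 m

For any compensation level in the mantle, the mantle terms cancel and isostasy reduces to e = (Σt_1 − Σt_2) − (Σ(ρt)_1 − Σ(ρt)_2) / ρ_m.
Σt_1 = 40342 m; Σt_2 = 19892 m; Σ(ρt)_1 = 108088.044; Σ(ρt)_2 = 55627.24 (in m·g/cm³).
e = (40342 − 19892) − (108088.044 − 55627.24) / 3.39 = 4970 m.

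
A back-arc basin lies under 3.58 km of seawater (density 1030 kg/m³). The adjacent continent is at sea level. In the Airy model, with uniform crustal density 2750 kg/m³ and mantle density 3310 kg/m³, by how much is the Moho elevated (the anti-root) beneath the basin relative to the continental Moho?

11 km

Equating mass per unit area of the two columns: replacing crust with seawater at the top is compensated by replacing crust with mantle at the base: d (ρ_c − ρ_w) = a (ρ_m − ρ_c).
a = d (ρ_c − ρ_w)/(ρ_m − ρ_c) = 3.58 km × 1720/560 = 11 km.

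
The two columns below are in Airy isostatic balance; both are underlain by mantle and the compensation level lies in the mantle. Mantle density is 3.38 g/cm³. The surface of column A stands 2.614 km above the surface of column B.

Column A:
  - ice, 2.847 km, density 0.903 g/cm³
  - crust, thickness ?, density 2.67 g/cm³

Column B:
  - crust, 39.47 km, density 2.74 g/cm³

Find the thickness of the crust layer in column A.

38.1 km

Take the compensation level at the base of the deeper column (depth z_c below the surface of column A) and equate Σ ρ_i t_i down to z_c; mantle fills any gap and the z_c terms cancel.
Column A: 2.847×0.903 + x×2.67 + (z_c − 2.847 − x)×3.38
Column B: 2.614×0 + 39.47×2.74 + (z_c − 2.614 − 39.47)×3.38
The z_c×3.38 term appears on both sides and cancels. Collect the known terms of each column as K = Σ(ρt)_known − 3.38 × (depth of known layers): K_A = 2.570841 − 3.38×2.847 = −7.052019; K_B = 108.1478 − 3.38×(2.614 + 39.47) = −34.09612.
Balance: K_A − x×(3.38 − 2.67) = K_B, so x = (K_A − K_B)/(3.38 − 2.67) = 27.0441/0.71 = 38.1 km.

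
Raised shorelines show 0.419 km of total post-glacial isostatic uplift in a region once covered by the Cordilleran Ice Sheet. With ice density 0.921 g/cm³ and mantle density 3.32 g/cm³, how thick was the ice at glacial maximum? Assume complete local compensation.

u = t ρ_ice/ρ_m → t = u ρ_m/ρ_ice = 0.419 km × 3.32/0.921 = 1.51 km.

1.51 km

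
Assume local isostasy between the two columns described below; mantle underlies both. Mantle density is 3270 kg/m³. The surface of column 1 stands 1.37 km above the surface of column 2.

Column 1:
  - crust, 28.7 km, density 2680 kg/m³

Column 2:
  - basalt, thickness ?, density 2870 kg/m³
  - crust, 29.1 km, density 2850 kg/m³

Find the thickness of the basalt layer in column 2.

0.578 km

Take the compensation level at the base of the deeper column (depth z_c below the surface of column 1) and equate Σ ρ_i t_i down to z_c; mantle fills any gap and the z_c terms cancel.
Column 1: 28.7×2680 + (z_c − 28.7)×3270
Column 2: 1.37×0 + x×2870 + 29.1×2850 + (z_c − 1.37 − 29.1 − x)×3270
The z_c×3270 term appears on both sides and cancels. Collect the known terms of each column as K = Σ(ρt)_known − 3270 × (depth of known layers): K_1 = 76916 − 3270×28.7 = −16933; K_2 = 82935 − 3270×(1.37 + 29.1) = −16701.9.
Balance: K_1 = K_2 − x×(3270 − 2870), so x = (K_2 − K_1)/(3270 − 2870) = 231.1/400 = 0.578 km.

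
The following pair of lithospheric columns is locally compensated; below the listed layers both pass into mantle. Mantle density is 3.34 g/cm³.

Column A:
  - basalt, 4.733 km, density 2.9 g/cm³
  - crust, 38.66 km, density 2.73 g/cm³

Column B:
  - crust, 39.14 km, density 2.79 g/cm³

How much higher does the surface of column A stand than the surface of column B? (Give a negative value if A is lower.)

1.24 km

For any compensation level in the mantle, the mantle terms cancel and isostasy reduces to e = (Σt_A − Σt_B) − (Σ(ρt)_A − Σ(ρt)_B) / ρ_m.
Σt_A = 43.393 km; Σt_B = 39.14 km; Σ(ρt)_A = 119.2675; Σ(ρt)_B = 109.2006 (in km·g/cm³).
e = (43.393 − 39.14) − (119.2675 − 109.2006) / 3.34 = 1.24 km.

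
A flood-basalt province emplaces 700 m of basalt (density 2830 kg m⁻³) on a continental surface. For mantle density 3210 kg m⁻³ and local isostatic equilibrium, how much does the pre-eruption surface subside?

617 m

Subaerial loading: s = t ρ_load / ρ_m.
s = 700 m × 2830/3210 = 617 m.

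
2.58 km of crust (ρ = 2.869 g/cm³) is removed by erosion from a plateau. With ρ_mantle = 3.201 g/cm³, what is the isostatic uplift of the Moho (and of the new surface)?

2.31 km

Unloading: uplift u = e ρ_c/ρ_m = 2.58 km × 2.869/3.201 = 2.31 km.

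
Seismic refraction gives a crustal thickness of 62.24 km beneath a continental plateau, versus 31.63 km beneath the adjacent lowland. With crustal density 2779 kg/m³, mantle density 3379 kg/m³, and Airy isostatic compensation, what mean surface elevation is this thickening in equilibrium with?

Excess crust Δ = 62.24 km − 31.63 km = 30.61 km, split between elevation h and root r with h + r = Δ.
Airy balance ρ_c h = (ρ_m − ρ_c) r gives r = h ρ_c/(ρ_m − ρ_c), so h (1 + ρ_c/(ρ_m − ρ_c)) = Δ, i.e. h = Δ (ρ_m − ρ_c)/ρ_m.
h = 30.61 km × 600/3379 = 5.44 km.

5.44 km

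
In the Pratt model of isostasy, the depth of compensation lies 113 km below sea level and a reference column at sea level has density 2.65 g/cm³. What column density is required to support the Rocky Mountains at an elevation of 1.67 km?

Pratt balance: ρ_ref D = ρ (D + h).
ρ = ρ_ref D/(D + h) = 2.65 × 113 km/(113 km + 1.67 km) = 2.61 g/cm³.

2.61 g/cm³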